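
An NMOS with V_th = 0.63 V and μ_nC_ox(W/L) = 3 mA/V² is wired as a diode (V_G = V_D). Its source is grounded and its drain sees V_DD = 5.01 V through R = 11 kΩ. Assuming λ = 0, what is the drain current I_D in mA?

With gate tied to drain, V_GS = V_DS ≥ V_GS − V_th, so the device is in saturation.
KCL at the drain: ½ k_n (V_GS − V_th)² = (V_DD − V_GS)/R.
Let x = V_GS − 0.63. Then 16.5 x² + x − 4.38 = 0, giving x = 0.486 V (positive root), so V_GS = 1.12 V.
I_D = (V_DD − V_GS)/R = (5.01 − 1.12) / 11 = 0.354 mA.

I_D = 0.354 mA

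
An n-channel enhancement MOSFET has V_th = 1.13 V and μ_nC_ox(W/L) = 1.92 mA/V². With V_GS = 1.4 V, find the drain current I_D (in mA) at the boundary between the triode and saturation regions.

At the boundary V_DS = V_ov = V_GS − V_th = 1.4 − 1.13 = 0.27 V.
I_D = ½ k_n V_ov² = 0.5 × 1.92 × 0.27² = 0.07 mA.

I_D = 0.0700 mA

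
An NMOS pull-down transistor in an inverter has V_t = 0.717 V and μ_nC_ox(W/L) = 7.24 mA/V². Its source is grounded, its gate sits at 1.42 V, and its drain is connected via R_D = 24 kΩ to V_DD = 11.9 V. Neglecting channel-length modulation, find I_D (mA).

V_GS = V_G = 1.42 V, so V_ov = 1.42 − 0.717 = 0.703 V.
Assume saturation: I_D = ½ k_n V_ov² = 0.5 × 7.24 × 0.703² = 1.79 mA, giving V_DS = V_DD − I_D R_D = 11.9 − 1.79 × 24 = -31 V.
But -31 V < V_ov = 0.703 V, so the device is actually in triode.
In triode I_D = k_n[V_ov V_DS − ½ V_DS²] and I_D = (V_DD − V_DS)/R_D. Equating: 86.9 V_DS² − 123.2 V_DS + 11.9 = 0, giving V_DS = 0.104 V (the root below V_ov).
I_D = (11.9 − 0.104) / 24 = 0.491 mA.

I_D = 0.491 mA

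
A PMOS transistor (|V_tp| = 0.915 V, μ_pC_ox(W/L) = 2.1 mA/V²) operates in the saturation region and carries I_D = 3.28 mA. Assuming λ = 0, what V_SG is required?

V_SG = 2.68 V

In saturation I_D = ½ k_p (V_SG − |V_tp|)², so V_SG − |V_tp| = √(2 I_D / k_p) = √(2 × 3.28 / 2.1) = 1.77 V.
V_SG = 0.915 + 1.77 = 2.68 V.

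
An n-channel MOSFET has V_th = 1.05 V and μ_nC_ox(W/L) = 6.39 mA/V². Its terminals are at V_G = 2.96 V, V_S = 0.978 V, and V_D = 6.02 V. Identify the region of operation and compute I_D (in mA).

V_GS = V_G − V_S = 2.96 − 0.978 = 1.98 V; V_DS = V_D − V_S = 6.02 − 0.978 = 5.04 V.
V_ov = V_GS − V_th = 1.98 − 1.05 = 0.932 V.
Since V_DS = 5.04 V ≥ V_ov = 0.932 V, the device is in saturation.
I_D = ½ k_n V_ov² = 0.5 × 6.39 × 0.932² = 2.78 mA.

Saturation; I_D = 2.78 mA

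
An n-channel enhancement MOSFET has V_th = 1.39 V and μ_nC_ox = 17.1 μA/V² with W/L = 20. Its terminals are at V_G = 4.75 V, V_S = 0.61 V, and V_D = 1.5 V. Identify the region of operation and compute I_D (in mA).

V_GS = V_G − V_S = 4.75 − 0.61 = 4.14 V; V_DS = V_D − V_S = 1.5 − 0.61 = 0.89 V.
k_n = μ_nC_ox · (W/L) = 0.342 mA/V².
V_ov = V_GS − V_th = 4.14 − 1.39 = 2.75 V.
Since V_DS = 0.89 V < V_ov = 2.75 V, the device is in the triode region.
I_D = k_n [V_ov · V_DS − ½ V_DS²] = 0.342 × [2.75 × 0.89 − 0.5 × 0.89²] = 0.702 mA.

Triode; I_D = 0.702 mA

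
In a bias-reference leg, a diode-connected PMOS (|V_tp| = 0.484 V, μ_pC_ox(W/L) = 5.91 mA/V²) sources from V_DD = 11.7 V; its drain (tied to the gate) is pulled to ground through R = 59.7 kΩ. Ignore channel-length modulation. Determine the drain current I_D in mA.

I_D = 0.184 mA

With gate tied to drain, V_SG = V_SD ≥ V_SG − |V_tp|, so the device is in saturation.
KCL at the drain: ½ k_p (V_SG − |V_tp|)² = (V_DD − V_SG)/R.
Let x = V_SG − 0.484. Then 176 x² + x − 11.22 = 0, giving x = 0.249 V (positive root), so V_SG = 0.733 V.
I_D = (V_DD − V_SG)/R = (11.7 − 0.733) / 59.7 = 0.184 mA.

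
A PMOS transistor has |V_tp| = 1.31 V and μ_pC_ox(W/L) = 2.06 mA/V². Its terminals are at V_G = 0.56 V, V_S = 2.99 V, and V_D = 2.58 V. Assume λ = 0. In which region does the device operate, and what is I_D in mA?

Triode; I_D = 0.773 mA

V_SG = V_S − V_G = 2.99 − 0.56 = 2.43 V; V_SD = V_S − V_D = 2.99 − 2.58 = 0.41 V.
V_ov = V_SG − |V_tp| = 2.43 − 1.31 = 1.12 V.
Since V_SD = 0.41 V < V_ov = 1.12 V, the device is in the triode region.
I_D = k_p [V_ov · V_SD − ½ V_SD²] = 2.06 × [1.12 × 0.41 − 0.5 × 0.41²] = 0.773 mA.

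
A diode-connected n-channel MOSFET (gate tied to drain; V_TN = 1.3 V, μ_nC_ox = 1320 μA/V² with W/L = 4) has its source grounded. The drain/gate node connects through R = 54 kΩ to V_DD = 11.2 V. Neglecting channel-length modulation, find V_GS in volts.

With gate tied to drain, V_GS = V_DS ≥ V_GS − V_TN, so the device is in saturation.
k_n = μ_nC_ox · (W/L) = 5.28 mA/V².
KCL at the drain: ½ k_n (V_GS − V_TN)² = (V_DD − V_GS)/R.
Let x = V_GS − 1.3. Then 143 x² + x − 9.9 = 0, giving x = 0.26 V (positive root), so V_GS = 1.56 V.
I_D = (V_DD − V_GS)/R = (11.2 − 1.56) / 54 = 0.179 mA.

V_GS = 1.56 V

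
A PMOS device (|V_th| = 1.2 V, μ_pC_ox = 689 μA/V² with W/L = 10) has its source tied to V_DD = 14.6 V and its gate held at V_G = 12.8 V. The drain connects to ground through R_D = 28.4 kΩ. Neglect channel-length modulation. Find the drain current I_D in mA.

I_D = 0.509 mA

V_SG = V_DD − V_G = 14.6 − 12.8 = 1.8 V, so V_ov = 1.8 − 1.2 = 0.6 V.
k_p = μ_pC_ox · (W/L) = 6.89 mA/V².
Assume saturation: I_D = ½ k_p V_ov² = 0.5 × 6.89 × 0.6² = 1.24 mA, giving V_SD = V_DD − I_D R_D = 14.6 − 1.24 × 28.4 = -20.6 V.
But -20.6 V < V_ov = 0.6 V, so the device is actually in triode.
In triode I_D = k_p[V_ov V_SD − ½ V_SD²] and I_D = (V_DD − V_SD)/R_D. Equating: 97.8 V_SD² − 118.4 V_SD + 14.6 = 0, giving V_SD = 0.139 V (the root below V_ov).
I_D = (14.6 − 0.139) / 28.4 = 0.509 mA.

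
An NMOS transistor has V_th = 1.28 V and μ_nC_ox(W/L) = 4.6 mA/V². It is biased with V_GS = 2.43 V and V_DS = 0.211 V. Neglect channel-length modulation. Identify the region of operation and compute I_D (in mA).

V_ov = V_GS − V_th = 2.43 − 1.28 = 1.15 V.
Since V_DS = 0.211 V < V_ov = 1.15 V, the device is in the triode region.
I_D = k_n [V_ov · V_DS − ½ V_DS²] = 4.6 × [1.15 × 0.211 − 0.5 × 0.211²] = 1.01 mA.

Triode; I_D = 1.01 mA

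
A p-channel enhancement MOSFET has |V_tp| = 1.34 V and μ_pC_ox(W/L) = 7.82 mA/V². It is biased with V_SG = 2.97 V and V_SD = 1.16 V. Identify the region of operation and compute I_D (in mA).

Triode; I_D = 9.52 mA

V_ov = V_SG − |V_tp| = 2.97 − 1.34 = 1.63 V.
Since V_SD = 1.16 V < V_ov = 1.63 V, the device is in the triode region.
I_D = k_p [V_ov · V_SD − ½ V_SD²] = 7.82 × [1.63 × 1.16 − 0.5 × 1.16²] = 9.52 mA.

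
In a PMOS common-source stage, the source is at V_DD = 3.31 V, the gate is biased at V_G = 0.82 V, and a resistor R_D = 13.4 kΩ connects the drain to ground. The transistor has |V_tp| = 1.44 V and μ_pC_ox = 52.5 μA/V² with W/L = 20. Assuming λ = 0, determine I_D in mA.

V_SG = V_DD − V_G = 3.31 − 0.82 = 2.49 V, so V_ov = 2.49 − 1.44 = 1.05 V.
k_p = μ_pC_ox · (W/L) = 1.05 mA/V².
Assume saturation: I_D = ½ k_p V_ov² = 0.5 × 1.05 × 1.05² = 0.579 mA, giving V_SD = V_DD − I_D R_D = 3.31 − 0.579 × 13.4 = -4.45 V.
But -4.45 V < V_ov = 1.05 V, so the device is actually in triode.
In triode I_D = k_p[V_ov V_SD − ½ V_SD²] and I_D = (V_DD − V_SD)/R_D. Equating: 7.04 V_SD² − 15.77 V_SD + 3.31 = 0, giving V_SD = 0.234 V (the root below V_ov).
I_D = (3.31 − 0.234) / 13.4 = 0.23 mA.

I_D = 0.230 mA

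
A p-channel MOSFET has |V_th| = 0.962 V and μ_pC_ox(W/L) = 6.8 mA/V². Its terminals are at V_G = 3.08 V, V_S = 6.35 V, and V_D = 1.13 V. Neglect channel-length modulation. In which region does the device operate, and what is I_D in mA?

Saturation; I_D = 18.1 mA

V_SG = V_S − V_G = 6.35 − 3.08 = 3.27 V; V_SD = V_S − V_D = 6.35 − 1.13 = 5.22 V.
V_ov = V_SG − |V_th| = 3.27 − 0.962 = 2.31 V.
Since V_SD = 5.22 V ≥ V_ov = 2.31 V, the device is in saturation.
I_D = ½ k_p V_ov² = 0.5 × 6.8 × 2.31² = 18.1 mA.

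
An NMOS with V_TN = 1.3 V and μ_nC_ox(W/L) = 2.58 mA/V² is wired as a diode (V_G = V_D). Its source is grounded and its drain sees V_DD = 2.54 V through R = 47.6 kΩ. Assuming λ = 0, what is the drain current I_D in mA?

With gate tied to drain, V_GS = V_DS ≥ V_GS − V_TN, so the device is in saturation.
KCL at the drain: ½ k_n (V_GS − V_TN)² = (V_DD − V_GS)/R.
Let x = V_GS − 1.3. Then 61.4 x² + x − 1.24 = 0, giving x = 0.134 V (positive root), so V_GS = 1.43 V.
I_D = (V_DD − V_GS)/R = (2.54 − 1.43) / 47.6 = 0.0232 mA.

I_D = 0.0232 mA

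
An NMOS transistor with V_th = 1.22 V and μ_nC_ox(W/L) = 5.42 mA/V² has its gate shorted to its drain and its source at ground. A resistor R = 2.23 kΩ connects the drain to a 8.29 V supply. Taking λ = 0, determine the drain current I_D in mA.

I_D = 2.72 mA

With gate tied to drain, V_GS = V_DS ≥ V_GS − V_th, so the device is in saturation.
KCL at the drain: ½ k_n (V_GS − V_th)² = (V_DD − V_GS)/R.
Let x = V_GS − 1.22. Then 6.04 x² + x − 7.07 = 0, giving x = 1 V (positive root), so V_GS = 2.22 V.
I_D = (V_DD − V_GS)/R = (8.29 − 2.22) / 2.23 = 2.72 mA.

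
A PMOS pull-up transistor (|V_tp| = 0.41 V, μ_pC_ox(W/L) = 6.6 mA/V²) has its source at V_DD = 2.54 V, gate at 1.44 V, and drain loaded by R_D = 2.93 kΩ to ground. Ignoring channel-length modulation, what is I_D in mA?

I_D = 0.797 mA

V_SG = V_DD − V_G = 2.54 − 1.44 = 1.1 V, so V_ov = 1.1 − 0.41 = 0.69 V.
Assume saturation: I_D = ½ k_p V_ov² = 0.5 × 6.6 × 0.69² = 1.57 mA, giving V_SD = V_DD − I_D R_D = 2.54 − 1.57 × 2.93 = -2.06 V.
But -2.06 V < V_ov = 0.69 V, so the device is actually in triode.
In triode I_D = k_p[V_ov V_SD − ½ V_SD²] and I_D = (V_DD − V_SD)/R_D. Equating: 9.67 V_SD² − 14.34 V_SD + 2.54 = 0, giving V_SD = 0.206 V (the root below V_ov).
I_D = (2.54 − 0.206) / 2.93 = 0.797 mA.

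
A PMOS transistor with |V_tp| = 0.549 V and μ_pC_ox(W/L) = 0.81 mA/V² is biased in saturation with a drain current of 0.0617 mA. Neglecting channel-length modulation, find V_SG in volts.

In saturation I_D = ½ k_p (V_SG − |V_tp|)², so V_SG − |V_tp| = √(2 I_D / k_p) = √(2 × 0.0617 / 0.81) = 0.39 V.
V_SG = 0.549 + 0.39 = 0.939 V.

V_SG = 0.939 V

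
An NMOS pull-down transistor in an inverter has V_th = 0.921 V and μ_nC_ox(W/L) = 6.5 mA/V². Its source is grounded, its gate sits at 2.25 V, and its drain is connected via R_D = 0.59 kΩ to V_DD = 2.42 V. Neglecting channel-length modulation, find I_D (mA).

V_GS = V_G = 2.25 V, so V_ov = 2.25 − 0.921 = 1.33 V.
Assume saturation: I_D = ½ k_n V_ov² = 0.5 × 6.5 × 1.33² = 5.74 mA, giving V_DS = V_DD − I_D R_D = 2.42 − 5.74 × 0.59 = -0.967 V.
But -0.967 V < V_ov = 1.33 V, so the device is actually in triode.
In triode I_D = k_n[V_ov V_DS − ½ V_DS²] and I_D = (V_DD − V_DS)/R_D. Equating: 1.92 V_DS² − 6.097 V_DS + 2.42 = 0, giving V_DS = 0.465 V (the root below V_ov).
I_D = (2.42 − 0.465) / 0.59 = 3.31 mA.

I_D = 3.31 mA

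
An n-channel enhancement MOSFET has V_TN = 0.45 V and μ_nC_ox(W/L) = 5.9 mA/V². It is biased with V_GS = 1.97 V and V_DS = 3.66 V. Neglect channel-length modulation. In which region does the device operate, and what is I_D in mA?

Saturation; I_D = 6.82 mA

V_ov = V_GS − V_TN = 1.97 − 0.45 = 1.52 V.
Since V_DS = 3.66 V ≥ V_ov = 1.52 V, the device is in saturation.
I_D = ½ k_n V_ov² = 0.5 × 5.9 × 1.52² = 6.82 mA.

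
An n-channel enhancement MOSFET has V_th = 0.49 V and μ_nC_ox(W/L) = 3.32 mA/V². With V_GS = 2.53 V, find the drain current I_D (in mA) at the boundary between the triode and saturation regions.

At the boundary V_DS = V_ov = V_GS − V_th = 2.53 − 0.49 = 2.04 V.
I_D = ½ k_n V_ov² = 0.5 × 3.32 × 2.04² = 6.91 mA.

I_D = 6.91 mA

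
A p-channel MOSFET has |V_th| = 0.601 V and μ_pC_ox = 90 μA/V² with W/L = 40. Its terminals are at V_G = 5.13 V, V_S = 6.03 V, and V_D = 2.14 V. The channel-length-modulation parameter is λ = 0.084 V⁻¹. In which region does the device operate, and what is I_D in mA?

V_SG = V_S − V_G = 6.03 − 5.13 = 0.9 V; V_SD = V_S − V_D = 6.03 − 2.14 = 3.89 V.
k_p = μ_pC_ox · (W/L) = 3.6 mA/V².
V_ov = V_SG − |V_th| = 0.9 − 0.601 = 0.299 V.
Since V_SD = 3.89 V ≥ V_ov = 0.299 V, the device is in saturation.
I_D = ½ k_p V_ov² (1 + λ V_SD) = 0.5 × 3.6 × 0.299² × (1 + 0.084 × 3.89) = 0.214 mA.

Saturation; I_D = 0.214 mA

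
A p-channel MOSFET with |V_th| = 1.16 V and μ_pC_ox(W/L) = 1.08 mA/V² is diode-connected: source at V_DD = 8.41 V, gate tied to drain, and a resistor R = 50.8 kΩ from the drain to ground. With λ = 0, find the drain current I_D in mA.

I_D = 0.133 mA

With gate tied to drain, V_SG = V_SD ≥ V_SG − |V_th|, so the device is in saturation.
KCL at the drain: ½ k_p (V_SG − |V_th|)² = (V_DD − V_SG)/R.
Let x = V_SG − 1.16. Then 27.4 x² + x − 7.25 = 0, giving x = 0.496 V (positive root), so V_SG = 1.66 V.
I_D = (V_DD − V_SG)/R = (8.41 − 1.66) / 50.8 = 0.133 mA.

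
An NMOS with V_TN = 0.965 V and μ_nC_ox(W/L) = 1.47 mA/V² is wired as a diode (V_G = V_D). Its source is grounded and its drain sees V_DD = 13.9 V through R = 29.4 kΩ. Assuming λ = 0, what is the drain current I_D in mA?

With gate tied to drain, V_GS = V_DS ≥ V_GS − V_TN, so the device is in saturation.
KCL at the drain: ½ k_n (V_GS − V_TN)² = (V_DD − V_GS)/R.
Let x = V_GS − 0.965. Then 21.6 x² + x − 12.94 = 0, giving x = 0.751 V (positive root), so V_GS = 1.72 V.
I_D = (V_DD − V_GS)/R = (13.9 − 1.72) / 29.4 = 0.414 mA.

I_D = 0.414 mA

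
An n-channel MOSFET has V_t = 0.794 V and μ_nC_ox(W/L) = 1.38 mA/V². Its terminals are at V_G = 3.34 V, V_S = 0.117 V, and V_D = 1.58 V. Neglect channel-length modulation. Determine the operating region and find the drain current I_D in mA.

V_GS = V_G − V_S = 3.34 − 0.117 = 3.22 V; V_DS = V_D − V_S = 1.58 − 0.117 = 1.46 V.
V_ov = V_GS − V_t = 3.22 − 0.794 = 2.43 V.
Since V_DS = 1.46 V < V_ov = 2.43 V, the device is in the triode region.
I_D = k_n [V_ov · V_DS − ½ V_DS²] = 1.38 × [2.43 × 1.46 − 0.5 × 1.46²] = 3.43 mA.

Triode; I_D = 3.43 mA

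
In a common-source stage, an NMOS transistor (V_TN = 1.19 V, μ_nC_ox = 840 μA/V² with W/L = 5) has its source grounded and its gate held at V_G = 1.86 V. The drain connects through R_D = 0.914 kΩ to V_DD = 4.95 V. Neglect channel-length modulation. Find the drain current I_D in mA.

V_GS = V_G = 1.86 V, so V_ov = 1.86 − 1.19 = 0.67 V.
k_n = μ_nC_ox · (W/L) = 4.2 mA/V².
Assume saturation: I_D = ½ k_n V_ov² = 0.5 × 4.2 × 0.67² = 0.943 mA, giving V_DS = V_DD − I_D R_D = 4.95 − 0.943 × 0.914 = 4.09 V.
V_DS = 4.09 V ≥ V_ov = 0.67 V, confirming saturation.

I_D = 0.943 mA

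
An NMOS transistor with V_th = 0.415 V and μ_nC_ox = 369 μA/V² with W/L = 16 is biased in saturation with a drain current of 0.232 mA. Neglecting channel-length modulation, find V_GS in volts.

k_n = μ_nC_ox · (W/L) = 5.904 mA/V².
In saturation I_D = ½ k_n (V_GS − V_th)², so V_GS − V_th = √(2 I_D / k_n) = √(2 × 0.232 / 5.904) = 0.28 V.
V_GS = 0.415 + 0.28 = 0.695 V.

V_GS = 0.695 V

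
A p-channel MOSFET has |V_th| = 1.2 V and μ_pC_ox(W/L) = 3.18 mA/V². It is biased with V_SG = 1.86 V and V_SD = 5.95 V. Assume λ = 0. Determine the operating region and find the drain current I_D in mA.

Saturation; I_D = 0.693 mA

V_ov = V_SG − |V_th| = 1.86 − 1.2 = 0.66 V.
Since V_SD = 5.95 V ≥ V_ov = 0.66 V, the device is in saturation.
I_D = ½ k_p V_ov² = 0.5 × 3.18 × 0.66² = 0.693 mA.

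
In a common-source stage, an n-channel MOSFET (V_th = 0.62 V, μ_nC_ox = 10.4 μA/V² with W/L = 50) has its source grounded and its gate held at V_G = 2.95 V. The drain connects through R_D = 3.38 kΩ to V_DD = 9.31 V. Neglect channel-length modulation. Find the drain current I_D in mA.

V_GS = V_G = 2.95 V, so V_ov = 2.95 − 0.62 = 2.33 V.
k_n = μ_nC_ox · (W/L) = 0.52 mA/V².
Assume saturation: I_D = ½ k_n V_ov² = 0.5 × 0.52 × 2.33² = 1.41 mA, giving V_DS = V_DD − I_D R_D = 9.31 − 1.41 × 3.38 = 4.54 V.
V_DS = 4.54 V ≥ V_ov = 2.33 V, confirming saturation.

I_D = 1.41 mA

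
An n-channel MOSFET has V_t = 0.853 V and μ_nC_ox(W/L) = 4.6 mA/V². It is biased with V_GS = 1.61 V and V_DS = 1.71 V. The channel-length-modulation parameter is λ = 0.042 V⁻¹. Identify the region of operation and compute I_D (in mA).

Saturation; I_D = 1.41 mA

V_ov = V_GS − V_t = 1.61 − 0.853 = 0.757 V.
Since V_DS = 1.71 V ≥ V_ov = 0.757 V, the device is in saturation.
I_D = ½ k_n V_ov² (1 + λ V_DS) = 0.5 × 4.6 × 0.757² × (1 + 0.042 × 1.71) = 1.41 mA.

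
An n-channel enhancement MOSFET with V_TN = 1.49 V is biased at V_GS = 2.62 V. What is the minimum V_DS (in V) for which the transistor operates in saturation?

V_DS,sat = 1.13 V

The boundary between triode and saturation is V_DS = V_GS − V_TN = V_ov.
V_ov = 2.62 − 1.49 = 1.13 V.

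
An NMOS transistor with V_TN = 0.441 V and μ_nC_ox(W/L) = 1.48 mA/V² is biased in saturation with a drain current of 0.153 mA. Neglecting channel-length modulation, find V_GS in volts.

In saturation I_D = ½ k_n (V_GS − V_TN)², so V_GS − V_TN = √(2 I_D / k_n) = √(2 × 0.153 / 1.48) = 0.455 V.
V_GS = 0.441 + 0.455 = 0.896 V.

V_GS = 0.896 V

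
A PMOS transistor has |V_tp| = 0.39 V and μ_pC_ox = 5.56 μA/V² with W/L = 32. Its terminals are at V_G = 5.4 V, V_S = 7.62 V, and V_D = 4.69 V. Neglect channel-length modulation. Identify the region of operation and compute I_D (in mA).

V_SG = V_S − V_G = 7.62 − 5.4 = 2.22 V; V_SD = V_S − V_D = 7.62 − 4.69 = 2.93 V.
k_p = μ_pC_ox · (W/L) = 0.1779 mA/V².
V_ov = V_SG − |V_tp| = 2.22 − 0.39 = 1.83 V.
Since V_SD = 2.93 V ≥ V_ov = 1.83 V, the device is in saturation.
I_D = ½ k_p V_ov² = 0.5 × 0.1779 × 1.83² = 0.298 mA.

Saturation; I_D = 0.298 mA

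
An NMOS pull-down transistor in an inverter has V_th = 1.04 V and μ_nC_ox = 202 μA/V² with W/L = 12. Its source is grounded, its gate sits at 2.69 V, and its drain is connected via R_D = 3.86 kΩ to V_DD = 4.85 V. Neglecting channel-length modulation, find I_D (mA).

V_GS = V_G = 2.69 V, so V_ov = 2.69 − 1.04 = 1.65 V.
k_n = μ_nC_ox · (W/L) = 2.424 mA/V².
Assume saturation: I_D = ½ k_n V_ov² = 0.5 × 2.424 × 1.65² = 3.3 mA, giving V_DS = V_DD − I_D R_D = 4.85 − 3.3 × 3.86 = -7.89 V.
But -7.89 V < V_ov = 1.65 V, so the device is actually in triode.
In triode I_D = k_n[V_ov V_DS − ½ V_DS²] and I_D = (V_DD − V_DS)/R_D. Equating: 4.68 V_DS² − 16.44 V_DS + 4.85 = 0, giving V_DS = 0.325 V (the root below V_ov).
I_D = (4.85 − 0.325) / 3.86 = 1.17 mA.

I_D = 1.17 mA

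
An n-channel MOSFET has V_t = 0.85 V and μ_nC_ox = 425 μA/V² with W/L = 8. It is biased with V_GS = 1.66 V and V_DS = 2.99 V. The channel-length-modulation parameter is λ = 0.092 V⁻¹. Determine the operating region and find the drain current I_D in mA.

k_n = μ_nC_ox · (W/L) = 3.4 mA/V².
V_ov = V_GS − V_t = 1.66 − 0.85 = 0.81 V.
Since V_DS = 2.99 V ≥ V_ov = 0.81 V, the device is in saturation.
I_D = ½ k_n V_ov² (1 + λ V_DS) = 0.5 × 3.4 × 0.81² × (1 + 0.092 × 2.99) = 1.42 mA.

Saturation; I_D = 1.42 mA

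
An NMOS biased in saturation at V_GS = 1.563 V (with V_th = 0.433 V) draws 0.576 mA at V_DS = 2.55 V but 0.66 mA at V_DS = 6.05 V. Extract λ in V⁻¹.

With V_GS fixed, I_D ∝ (1 + λ V_DS) in saturation, so I_D2/I_D1 = (1 + λ V_DS2)/(1 + λ V_DS1).
0.66/0.576 = 1.146 = (1 + 6.05 λ)/(1 + 2.55 λ).
Solving: λ (I_D1 V_DS2 − I_D2 V_DS1) = I_D2 − I_D1, so λ = (0.66 − 0.576) / (0.576 × 6.05 − 0.66 × 2.55) = 0.084 / 1.8 = 0.0466 V⁻¹.

λ = 0.0466 V⁻¹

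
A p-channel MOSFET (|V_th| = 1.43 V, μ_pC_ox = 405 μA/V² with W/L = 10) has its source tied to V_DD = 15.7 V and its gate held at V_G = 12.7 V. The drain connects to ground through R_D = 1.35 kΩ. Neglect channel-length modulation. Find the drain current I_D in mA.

I_D = 4.99 mA

V_SG = V_DD − V_G = 15.7 − 12.7 = 3 V, so V_ov = 3 − 1.43 = 1.57 V.
k_p = μ_pC_ox · (W/L) = 4.05 mA/V².
Assume saturation: I_D = ½ k_p V_ov² = 0.5 × 4.05 × 1.57² = 4.99 mA, giving V_SD = V_DD − I_D R_D = 15.7 − 4.99 × 1.35 = 8.96 V.
V_SD = 8.96 V ≥ V_ov = 1.57 V, confirming saturation.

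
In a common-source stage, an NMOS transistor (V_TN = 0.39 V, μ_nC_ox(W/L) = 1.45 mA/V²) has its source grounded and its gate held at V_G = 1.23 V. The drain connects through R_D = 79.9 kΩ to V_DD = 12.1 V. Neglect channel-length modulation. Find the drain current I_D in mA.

I_D = 0.150 mA

V_GS = V_G = 1.23 V, so V_ov = 1.23 − 0.39 = 0.84 V.
Assume saturation: I_D = ½ k_n V_ov² = 0.5 × 1.45 × 0.84² = 0.512 mA, giving V_DS = V_DD − I_D R_D = 12.1 − 0.512 × 79.9 = -28.8 V.
But -28.8 V < V_ov = 0.84 V, so the device is actually in triode.
In triode I_D = k_n[V_ov V_DS − ½ V_DS²] and I_D = (V_DD − V_DS)/R_D. Equating: 57.9 V_DS² − 98.32 V_DS + 12.1 = 0, giving V_DS = 0.134 V (the root below V_ov).
I_D = (12.1 − 0.134) / 79.9 = 0.15 mA.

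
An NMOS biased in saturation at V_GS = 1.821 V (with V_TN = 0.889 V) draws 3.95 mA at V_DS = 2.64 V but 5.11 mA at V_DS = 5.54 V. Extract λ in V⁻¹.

With V_GS fixed, I_D ∝ (1 + λ V_DS) in saturation, so I_D2/I_D1 = (1 + λ V_DS2)/(1 + λ V_DS1).
5.11/3.95 = 1.294 = (1 + 5.54 λ)/(1 + 2.64 λ).
Solving: λ (I_D1 V_DS2 − I_D2 V_DS1) = I_D2 − I_D1, so λ = (5.11 − 3.95) / (3.95 × 5.54 − 5.11 × 2.64) = 1.16 / 8.39 = 0.138 V⁻¹.

λ = 0.138 V⁻¹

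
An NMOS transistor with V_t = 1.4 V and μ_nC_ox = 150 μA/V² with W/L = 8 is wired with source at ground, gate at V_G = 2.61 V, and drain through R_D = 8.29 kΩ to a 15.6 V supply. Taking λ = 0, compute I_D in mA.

V_GS = V_G = 2.61 V, so V_ov = 2.61 − 1.4 = 1.21 V.
k_n = μ_nC_ox · (W/L) = 1.2 mA/V².
Assume saturation: I_D = ½ k_n V_ov² = 0.5 × 1.2 × 1.21² = 0.878 mA, giving V_DS = V_DD − I_D R_D = 15.6 − 0.878 × 8.29 = 8.32 V.
V_DS = 8.32 V ≥ V_ov = 1.21 V, confirming saturation.

I_D = 0.878 mA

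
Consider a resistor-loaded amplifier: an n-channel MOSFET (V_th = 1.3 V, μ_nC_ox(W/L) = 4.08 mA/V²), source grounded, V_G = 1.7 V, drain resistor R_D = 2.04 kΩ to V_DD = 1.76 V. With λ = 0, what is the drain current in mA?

I_D = 0.326 mA

V_GS = V_G = 1.7 V, so V_ov = 1.7 − 1.3 = 0.4 V.
Assume saturation: I_D = ½ k_n V_ov² = 0.5 × 4.08 × 0.4² = 0.326 mA, giving V_DS = V_DD − I_D R_D = 1.76 − 0.326 × 2.04 = 1.09 V.
V_DS = 1.09 V ≥ V_ov = 0.4 V, confirming saturation.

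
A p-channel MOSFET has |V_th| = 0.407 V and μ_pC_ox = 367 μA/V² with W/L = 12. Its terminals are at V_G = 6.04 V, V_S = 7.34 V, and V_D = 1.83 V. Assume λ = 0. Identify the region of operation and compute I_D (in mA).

V_SG = V_S − V_G = 7.34 − 6.04 = 1.3 V; V_SD = V_S − V_D = 7.34 − 1.83 = 5.51 V.
k_p = μ_pC_ox · (W/L) = 4.404 mA/V².
V_ov = V_SG − |V_th| = 1.3 − 0.407 = 0.893 V.
Since V_SD = 5.51 V ≥ V_ov = 0.893 V, the device is in saturation.
I_D = ½ k_p V_ov² = 0.5 × 4.404 × 0.893² = 1.76 mA.

Saturation; I_D = 1.76 mA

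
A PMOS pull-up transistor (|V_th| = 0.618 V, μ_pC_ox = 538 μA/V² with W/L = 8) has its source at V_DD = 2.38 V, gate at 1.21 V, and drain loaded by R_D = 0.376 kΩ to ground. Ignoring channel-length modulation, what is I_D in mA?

V_SG = V_DD − V_G = 2.38 − 1.21 = 1.17 V, so V_ov = 1.17 − 0.618 = 0.552 V.
k_p = μ_pC_ox · (W/L) = 4.304 mA/V².
Assume saturation: I_D = ½ k_p V_ov² = 0.5 × 4.304 × 0.552² = 0.656 mA, giving V_SD = V_DD − I_D R_D = 2.38 − 0.656 × 0.376 = 2.13 V.
V_SD = 2.13 V ≥ V_ov = 0.552 V, confirming saturation.

I_D = 0.656 mA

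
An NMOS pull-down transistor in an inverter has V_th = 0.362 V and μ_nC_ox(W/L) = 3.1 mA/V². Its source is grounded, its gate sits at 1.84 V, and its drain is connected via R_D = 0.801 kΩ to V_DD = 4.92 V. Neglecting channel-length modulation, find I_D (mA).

V_GS = V_G = 1.84 V, so V_ov = 1.84 − 0.362 = 1.48 V.
Assume saturation: I_D = ½ k_n V_ov² = 0.5 × 3.1 × 1.48² = 3.39 mA, giving V_DS = V_DD − I_D R_D = 4.92 − 3.39 × 0.801 = 2.21 V.
V_DS = 2.21 V ≥ V_ov = 1.48 V, confirming saturation.

I_D = 3.39 mA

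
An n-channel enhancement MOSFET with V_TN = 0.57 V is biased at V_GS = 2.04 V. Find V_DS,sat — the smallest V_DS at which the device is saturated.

V_DS,sat = 1.47 V

The boundary between triode and saturation is V_DS = V_GS − V_TN = V_ov.
V_ov = 2.04 − 0.57 = 1.47 V.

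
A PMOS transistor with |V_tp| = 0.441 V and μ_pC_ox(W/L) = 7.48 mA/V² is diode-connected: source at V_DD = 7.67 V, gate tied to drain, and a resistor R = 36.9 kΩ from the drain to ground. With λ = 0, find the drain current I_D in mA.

With gate tied to drain, V_SG = V_SD ≥ V_SG − |V_tp|, so the device is in saturation.
KCL at the drain: ½ k_p (V_SG − |V_tp|)² = (V_DD − V_SG)/R.
Let x = V_SG − 0.441. Then 138 x² + x − 7.229 = 0, giving x = 0.225 V (positive root), so V_SG = 0.666 V.
I_D = (V_DD − V_SG)/R = (7.67 − 0.666) / 36.9 = 0.19 mA.

I_D = 0.190 mA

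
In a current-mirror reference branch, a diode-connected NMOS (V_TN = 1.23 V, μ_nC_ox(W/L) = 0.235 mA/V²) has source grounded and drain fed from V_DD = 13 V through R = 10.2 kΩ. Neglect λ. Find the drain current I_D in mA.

With gate tied to drain, V_GS = V_DS ≥ V_GS − V_TN, so the device is in saturation.
KCL at the drain: ½ k_n (V_GS − V_TN)² = (V_DD − V_GS)/R.
Let x = V_GS − 1.23. Then 1.2 x² + x − 11.77 = 0, giving x = 2.74 V (positive root), so V_GS = 3.97 V.
I_D = (V_DD − V_GS)/R = (13 − 3.97) / 10.2 = 0.885 mA.

I_D = 0.885 mA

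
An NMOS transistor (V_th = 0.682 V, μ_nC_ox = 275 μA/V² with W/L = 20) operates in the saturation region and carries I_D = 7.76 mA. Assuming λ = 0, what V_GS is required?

V_GS = 2.36 V

k_n = μ_nC_ox · (W/L) = 5.5 mA/V².
In saturation I_D = ½ k_n (V_GS − V_th)², so V_GS − V_th = √(2 I_D / k_n) = √(2 × 7.76 / 5.5) = 1.68 V.
V_GS = 0.682 + 1.68 = 2.36 V.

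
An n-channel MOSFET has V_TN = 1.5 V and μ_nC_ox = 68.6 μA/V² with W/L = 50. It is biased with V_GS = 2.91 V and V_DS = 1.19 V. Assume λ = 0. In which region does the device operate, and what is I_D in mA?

k_n = μ_nC_ox · (W/L) = 3.43 mA/V².
V_ov = V_GS − V_TN = 2.91 − 1.5 = 1.41 V.
Since V_DS = 1.19 V < V_ov = 1.41 V, the device is in the triode region.
I_D = k_n [V_ov · V_DS − ½ V_DS²] = 3.43 × [1.41 × 1.19 − 0.5 × 1.19²] = 3.33 mA.

Triode; I_D = 3.33 mA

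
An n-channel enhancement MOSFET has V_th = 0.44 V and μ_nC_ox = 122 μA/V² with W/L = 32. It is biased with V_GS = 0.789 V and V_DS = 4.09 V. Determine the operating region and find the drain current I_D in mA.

k_n = μ_nC_ox · (W/L) = 3.904 mA/V².
V_ov = V_GS − V_th = 0.789 − 0.44 = 0.349 V.
Since V_DS = 4.09 V ≥ V_ov = 0.349 V, the device is in saturation.
I_D = ½ k_n V_ov² = 0.5 × 3.904 × 0.349² = 0.238 mA.

Saturation; I_D = 0.238 mA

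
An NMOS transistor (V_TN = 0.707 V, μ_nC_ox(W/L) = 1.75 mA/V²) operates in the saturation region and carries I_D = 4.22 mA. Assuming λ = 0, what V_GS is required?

V_GS = 2.90 V

In saturation I_D = ½ k_n (V_GS − V_TN)², so V_GS − V_TN = √(2 I_D / k_n) = √(2 × 4.22 / 1.75) = 2.2 V.
V_GS = 0.707 + 2.2 = 2.9 V.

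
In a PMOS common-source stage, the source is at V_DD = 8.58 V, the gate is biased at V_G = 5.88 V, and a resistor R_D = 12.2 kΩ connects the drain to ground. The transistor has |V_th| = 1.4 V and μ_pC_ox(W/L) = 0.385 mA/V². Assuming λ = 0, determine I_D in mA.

I_D = 0.325 mA

V_SG = V_DD − V_G = 8.58 − 5.88 = 2.7 V, so V_ov = 2.7 − 1.4 = 1.3 V.
Assume saturation: I_D = ½ k_p V_ov² = 0.5 × 0.385 × 1.3² = 0.325 mA, giving V_SD = V_DD − I_D R_D = 8.58 − 0.325 × 12.2 = 4.61 V.
V_SD = 4.61 V ≥ V_ov = 1.3 V, confirming saturation.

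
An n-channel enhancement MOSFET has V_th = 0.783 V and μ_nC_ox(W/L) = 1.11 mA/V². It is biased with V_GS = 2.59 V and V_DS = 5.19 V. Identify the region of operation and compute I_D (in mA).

Saturation; I_D = 1.81 mA

V_ov = V_GS − V_th = 2.59 − 0.783 = 1.81 V.
Since V_DS = 5.19 V ≥ V_ov = 1.81 V, the device is in saturation.
I_D = ½ k_n V_ov² = 0.5 × 1.11 × 1.81² = 1.81 mA.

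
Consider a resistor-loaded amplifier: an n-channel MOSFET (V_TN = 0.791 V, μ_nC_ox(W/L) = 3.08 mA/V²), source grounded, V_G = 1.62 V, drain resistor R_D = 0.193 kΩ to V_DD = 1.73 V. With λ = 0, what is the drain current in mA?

V_GS = V_G = 1.62 V, so V_ov = 1.62 − 0.791 = 0.829 V.
Assume saturation: I_D = ½ k_n V_ov² = 0.5 × 3.08 × 0.829² = 1.06 mA, giving V_DS = V_DD − I_D R_D = 1.73 − 1.06 × 0.193 = 1.53 V.
V_DS = 1.53 V ≥ V_ov = 0.829 V, confirming saturation.

I_D = 1.06 mA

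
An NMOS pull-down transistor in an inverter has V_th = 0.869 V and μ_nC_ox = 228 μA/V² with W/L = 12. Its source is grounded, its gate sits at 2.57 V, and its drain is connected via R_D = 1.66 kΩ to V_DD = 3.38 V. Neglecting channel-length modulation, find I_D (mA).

I_D = 1.77 mA

V_GS = V_G = 2.57 V, so V_ov = 2.57 − 0.869 = 1.7 V.
k_n = μ_nC_ox · (W/L) = 2.736 mA/V².
Assume saturation: I_D = ½ k_n V_ov² = 0.5 × 2.736 × 1.7² = 3.96 mA, giving V_DS = V_DD − I_D R_D = 3.38 − 3.96 × 1.66 = -3.19 V.
But -3.19 V < V_ov = 1.7 V, so the device is actually in triode.
In triode I_D = k_n[V_ov V_DS − ½ V_DS²] and I_D = (V_DD − V_DS)/R_D. Equating: 2.27 V_DS² − 8.726 V_DS + 3.38 = 0, giving V_DS = 0.437 V (the root below V_ov).
I_D = (3.38 − 0.437) / 1.66 = 1.77 mA.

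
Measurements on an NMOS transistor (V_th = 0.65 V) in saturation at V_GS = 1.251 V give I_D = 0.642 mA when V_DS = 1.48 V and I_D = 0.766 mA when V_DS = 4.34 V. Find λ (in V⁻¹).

With V_GS fixed, I_D ∝ (1 + λ V_DS) in saturation, so I_D2/I_D1 = (1 + λ V_DS2)/(1 + λ V_DS1).
0.766/0.642 = 1.193 = (1 + 4.34 λ)/(1 + 1.48 λ).
Solving: λ (I_D1 V_DS2 − I_D2 V_DS1) = I_D2 − I_D1, so λ = (0.766 − 0.642) / (0.642 × 4.34 − 0.766 × 1.48) = 0.124 / 1.65 = 0.075 V⁻¹.

λ = 0.0750 V⁻¹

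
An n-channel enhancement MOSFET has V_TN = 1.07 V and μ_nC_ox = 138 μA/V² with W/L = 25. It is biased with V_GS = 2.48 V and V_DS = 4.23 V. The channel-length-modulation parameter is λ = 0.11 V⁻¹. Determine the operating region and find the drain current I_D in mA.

Saturation; I_D = 5.03 mA

k_n = μ_nC_ox · (W/L) = 3.45 mA/V².
V_ov = V_GS − V_TN = 2.48 − 1.07 = 1.41 V.
Since V_DS = 4.23 V ≥ V_ov = 1.41 V, the device is in saturation.
I_D = ½ k_n V_ov² (1 + λ V_DS) = 0.5 × 3.45 × 1.41² × (1 + 0.11 × 4.23) = 5.03 mA.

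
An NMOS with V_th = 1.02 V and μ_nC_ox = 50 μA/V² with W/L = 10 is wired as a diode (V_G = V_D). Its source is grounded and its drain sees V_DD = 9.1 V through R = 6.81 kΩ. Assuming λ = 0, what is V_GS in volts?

V_GS = 2.92 V

With gate tied to drain, V_GS = V_DS ≥ V_GS − V_th, so the device is in saturation.
k_n = μ_nC_ox · (W/L) = 0.5 mA/V².
KCL at the drain: ½ k_n (V_GS − V_th)² = (V_DD − V_GS)/R.
Let x = V_GS − 1.02. Then 1.7 x² + x − 8.08 = 0, giving x = 1.9 V (positive root), so V_GS = 2.92 V.
I_D = (V_DD − V_GS)/R = (9.1 − 2.92) / 6.81 = 0.907 mA.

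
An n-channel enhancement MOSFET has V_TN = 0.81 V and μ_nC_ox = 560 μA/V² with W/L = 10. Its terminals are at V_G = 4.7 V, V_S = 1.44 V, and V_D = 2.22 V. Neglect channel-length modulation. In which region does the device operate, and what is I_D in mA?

Triode; I_D = 9.00 mA

V_GS = V_G − V_S = 4.7 − 1.44 = 3.26 V; V_DS = V_D − V_S = 2.22 − 1.44 = 0.78 V.
k_n = μ_nC_ox · (W/L) = 5.6 mA/V².
V_ov = V_GS − V_TN = 3.26 − 0.81 = 2.45 V.
Since V_DS = 0.78 V < V_ov = 2.45 V, the device is in the triode region.
I_D = k_n [V_ov · V_DS − ½ V_DS²] = 5.6 × [2.45 × 0.78 − 0.5 × 0.78²] = 9 mA.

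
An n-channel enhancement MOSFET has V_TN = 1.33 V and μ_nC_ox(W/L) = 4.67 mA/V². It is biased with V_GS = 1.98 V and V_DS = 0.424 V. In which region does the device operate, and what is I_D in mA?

V_ov = V_GS − V_TN = 1.98 − 1.33 = 0.65 V.
Since V_DS = 0.424 V < V_ov = 0.65 V, the device is in the triode region.
I_D = k_n [V_ov · V_DS − ½ V_DS²] = 4.67 × [0.65 × 0.424 − 0.5 × 0.424²] = 0.867 mA.

Triode; I_D = 0.867 mA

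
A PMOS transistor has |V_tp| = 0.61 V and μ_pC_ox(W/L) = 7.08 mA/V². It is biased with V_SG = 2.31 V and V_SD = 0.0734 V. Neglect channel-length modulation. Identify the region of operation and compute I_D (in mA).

Triode; I_D = 0.864 mA

V_ov = V_SG − |V_tp| = 2.31 − 0.61 = 1.7 V.
Since V_SD = 0.0734 V < V_ov = 1.7 V, the device is in the triode region.
I_D = k_p [V_ov · V_SD − ½ V_SD²] = 7.08 × [1.7 × 0.0734 − 0.5 × 0.0734²] = 0.864 mA.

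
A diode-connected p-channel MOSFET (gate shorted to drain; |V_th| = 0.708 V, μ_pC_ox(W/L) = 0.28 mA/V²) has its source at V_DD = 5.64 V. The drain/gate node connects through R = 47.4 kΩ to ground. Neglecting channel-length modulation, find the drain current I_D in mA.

I_D = 0.0874 mA

With gate tied to drain, V_SG = V_SD ≥ V_SG − |V_th|, so the device is in saturation.
KCL at the drain: ½ k_p (V_SG − |V_th|)² = (V_DD − V_SG)/R.
Let x = V_SG − 0.708. Then 6.64 x² + x − 4.932 = 0, giving x = 0.79 V (positive root), so V_SG = 1.5 V.
I_D = (V_DD − V_SG)/R = (5.64 − 1.5) / 47.4 = 0.0874 mA.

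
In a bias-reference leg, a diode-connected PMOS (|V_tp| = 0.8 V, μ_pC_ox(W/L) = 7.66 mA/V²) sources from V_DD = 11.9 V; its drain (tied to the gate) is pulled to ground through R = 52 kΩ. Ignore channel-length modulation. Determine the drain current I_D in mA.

I_D = 0.209 mA

With gate tied to drain, V_SG = V_SD ≥ V_SG − |V_tp|, so the device is in saturation.
KCL at the drain: ½ k_p (V_SG − |V_tp|)² = (V_DD − V_SG)/R.
Let x = V_SG − 0.8. Then 199 x² + x − 11.1 = 0, giving x = 0.234 V (positive root), so V_SG = 1.03 V.
I_D = (V_DD − V_SG)/R = (11.9 − 1.03) / 52 = 0.209 mA.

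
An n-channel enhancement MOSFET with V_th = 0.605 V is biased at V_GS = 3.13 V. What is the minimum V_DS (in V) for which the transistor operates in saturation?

The boundary between triode and saturation is V_DS = V_GS − V_th = V_ov.
V_ov = 3.13 − 0.605 = 2.52 V.

V_DS,sat = 2.52 V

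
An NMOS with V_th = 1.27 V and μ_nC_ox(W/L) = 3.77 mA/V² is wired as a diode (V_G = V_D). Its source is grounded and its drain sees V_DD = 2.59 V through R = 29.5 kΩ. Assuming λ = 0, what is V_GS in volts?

V_GS = 1.42 V

With gate tied to drain, V_GS = V_DS ≥ V_GS − V_th, so the device is in saturation.
KCL at the drain: ½ k_n (V_GS − V_th)² = (V_DD − V_GS)/R.
Let x = V_GS − 1.27. Then 55.6 x² + x − 1.32 = 0, giving x = 0.145 V (positive root), so V_GS = 1.42 V.
I_D = (V_DD − V_GS)/R = (2.59 − 1.42) / 29.5 = 0.0398 mA.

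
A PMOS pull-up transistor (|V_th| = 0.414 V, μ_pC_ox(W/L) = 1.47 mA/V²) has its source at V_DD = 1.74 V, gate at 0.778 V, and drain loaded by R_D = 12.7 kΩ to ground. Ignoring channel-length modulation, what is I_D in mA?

I_D = 0.123 mA

V_SG = V_DD − V_G = 1.74 − 0.778 = 0.962 V, so V_ov = 0.962 − 0.414 = 0.548 V.
Assume saturation: I_D = ½ k_p V_ov² = 0.5 × 1.47 × 0.548² = 0.221 mA, giving V_SD = V_DD − I_D R_D = 1.74 − 0.221 × 12.7 = -1.06 V.
But -1.06 V < V_ov = 0.548 V, so the device is actually in triode.
In triode I_D = k_p[V_ov V_SD − ½ V_SD²] and I_D = (V_DD − V_SD)/R_D. Equating: 9.33 V_SD² − 11.23 V_SD + 1.74 = 0, giving V_SD = 0.183 V (the root below V_ov).
I_D = (1.74 − 0.183) / 12.7 = 0.123 mA.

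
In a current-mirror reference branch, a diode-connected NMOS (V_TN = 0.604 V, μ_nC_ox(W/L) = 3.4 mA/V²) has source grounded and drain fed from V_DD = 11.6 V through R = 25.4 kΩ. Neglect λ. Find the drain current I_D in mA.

With gate tied to drain, V_GS = V_DS ≥ V_GS − V_TN, so the device is in saturation.
KCL at the drain: ½ k_n (V_GS − V_TN)² = (V_DD − V_GS)/R.
Let x = V_GS − 0.604. Then 43.2 x² + x − 11 = 0, giving x = 0.493 V (positive root), so V_GS = 1.1 V.
I_D = (V_DD − V_GS)/R = (11.6 − 1.1) / 25.4 = 0.413 mA.

I_D = 0.413 mA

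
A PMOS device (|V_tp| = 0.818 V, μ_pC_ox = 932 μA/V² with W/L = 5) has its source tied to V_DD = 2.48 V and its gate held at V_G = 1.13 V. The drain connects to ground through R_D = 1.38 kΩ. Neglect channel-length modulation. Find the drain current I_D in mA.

I_D = 0.659 mA

V_SG = V_DD − V_G = 2.48 − 1.13 = 1.35 V, so V_ov = 1.35 − 0.818 = 0.532 V.
k_p = μ_pC_ox · (W/L) = 4.66 mA/V².
Assume saturation: I_D = ½ k_p V_ov² = 0.5 × 4.66 × 0.532² = 0.659 mA, giving V_SD = V_DD − I_D R_D = 2.48 − 0.659 × 1.38 = 1.57 V.
V_SD = 1.57 V ≥ V_ov = 0.532 V, confirming saturation.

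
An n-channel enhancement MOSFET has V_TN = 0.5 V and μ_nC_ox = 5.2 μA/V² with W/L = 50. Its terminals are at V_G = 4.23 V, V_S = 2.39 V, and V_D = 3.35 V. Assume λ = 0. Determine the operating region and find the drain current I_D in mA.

V_GS = V_G − V_S = 4.23 − 2.39 = 1.84 V; V_DS = V_D − V_S = 3.35 − 2.39 = 0.96 V.
k_n = μ_nC_ox · (W/L) = 0.26 mA/V².
V_ov = V_GS − V_TN = 1.84 − 0.5 = 1.34 V.
Since V_DS = 0.96 V < V_ov = 1.34 V, the device is in the triode region.
I_D = k_n [V_ov · V_DS − ½ V_DS²] = 0.26 × [1.34 × 0.96 − 0.5 × 0.96²] = 0.215 mA.

Triode; I_D = 0.215 mA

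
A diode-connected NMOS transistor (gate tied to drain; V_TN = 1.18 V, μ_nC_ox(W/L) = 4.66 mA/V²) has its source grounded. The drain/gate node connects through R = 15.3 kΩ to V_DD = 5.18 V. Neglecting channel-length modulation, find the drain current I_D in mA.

With gate tied to drain, V_GS = V_DS ≥ V_GS − V_TN, so the device is in saturation.
KCL at the drain: ½ k_n (V_GS − V_TN)² = (V_DD − V_GS)/R.
Let x = V_GS − 1.18. Then 35.6 x² + x − 4 = 0, giving x = 0.321 V (positive root), so V_GS = 1.5 V.
I_D = (V_DD − V_GS)/R = (5.18 − 1.5) / 15.3 = 0.24 mA.

I_D = 0.240 mA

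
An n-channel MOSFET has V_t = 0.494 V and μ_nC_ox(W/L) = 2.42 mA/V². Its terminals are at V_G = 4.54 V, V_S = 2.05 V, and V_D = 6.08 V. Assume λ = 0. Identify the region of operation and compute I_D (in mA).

Saturation; I_D = 4.82 mA

V_GS = V_G − V_S = 4.54 − 2.05 = 2.49 V; V_DS = V_D − V_S = 6.08 − 2.05 = 4.03 V.
V_ov = V_GS − V_t = 2.49 − 0.494 = 2 V.
Since V_DS = 4.03 V ≥ V_ov = 2 V, the device is in saturation.
I_D = ½ k_n V_ov² = 0.5 × 2.42 × 2² = 4.82 mA.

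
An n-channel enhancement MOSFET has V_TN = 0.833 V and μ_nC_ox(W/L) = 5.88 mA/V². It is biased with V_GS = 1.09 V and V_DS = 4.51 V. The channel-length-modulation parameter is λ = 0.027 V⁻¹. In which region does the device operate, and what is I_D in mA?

V_ov = V_GS − V_TN = 1.09 − 0.833 = 0.257 V.
Since V_DS = 4.51 V ≥ V_ov = 0.257 V, the device is in saturation.
I_D = ½ k_n V_ov² (1 + λ V_DS) = 0.5 × 5.88 × 0.257² × (1 + 0.027 × 4.51) = 0.218 mA.

Saturation; I_D = 0.218 mA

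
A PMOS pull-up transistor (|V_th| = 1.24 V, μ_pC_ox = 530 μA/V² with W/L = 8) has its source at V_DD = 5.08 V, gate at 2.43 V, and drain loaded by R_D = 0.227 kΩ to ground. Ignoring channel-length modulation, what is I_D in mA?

I_D = 4.21 mA

V_SG = V_DD − V_G = 5.08 − 2.43 = 2.65 V, so V_ov = 2.65 − 1.24 = 1.41 V.
k_p = μ_pC_ox · (W/L) = 4.24 mA/V².
Assume saturation: I_D = ½ k_p V_ov² = 0.5 × 4.24 × 1.41² = 4.21 mA, giving V_SD = V_DD − I_D R_D = 5.08 − 4.21 × 0.227 = 4.12 V.
V_SD = 4.12 V ≥ V_ov = 1.41 V, confirming saturation.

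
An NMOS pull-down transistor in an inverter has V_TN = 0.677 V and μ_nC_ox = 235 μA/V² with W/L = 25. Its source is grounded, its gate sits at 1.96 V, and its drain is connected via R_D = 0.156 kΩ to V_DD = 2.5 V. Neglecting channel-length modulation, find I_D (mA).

I_D = 4.84 mA

V_GS = V_G = 1.96 V, so V_ov = 1.96 − 0.677 = 1.28 V.
k_n = μ_nC_ox · (W/L) = 5.875 mA/V².
Assume saturation: I_D = ½ k_n V_ov² = 0.5 × 5.875 × 1.28² = 4.84 mA, giving V_DS = V_DD − I_D R_D = 2.5 − 4.84 × 0.156 = 1.75 V.
V_DS = 1.75 V ≥ V_ov = 1.28 V, confirming saturation.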